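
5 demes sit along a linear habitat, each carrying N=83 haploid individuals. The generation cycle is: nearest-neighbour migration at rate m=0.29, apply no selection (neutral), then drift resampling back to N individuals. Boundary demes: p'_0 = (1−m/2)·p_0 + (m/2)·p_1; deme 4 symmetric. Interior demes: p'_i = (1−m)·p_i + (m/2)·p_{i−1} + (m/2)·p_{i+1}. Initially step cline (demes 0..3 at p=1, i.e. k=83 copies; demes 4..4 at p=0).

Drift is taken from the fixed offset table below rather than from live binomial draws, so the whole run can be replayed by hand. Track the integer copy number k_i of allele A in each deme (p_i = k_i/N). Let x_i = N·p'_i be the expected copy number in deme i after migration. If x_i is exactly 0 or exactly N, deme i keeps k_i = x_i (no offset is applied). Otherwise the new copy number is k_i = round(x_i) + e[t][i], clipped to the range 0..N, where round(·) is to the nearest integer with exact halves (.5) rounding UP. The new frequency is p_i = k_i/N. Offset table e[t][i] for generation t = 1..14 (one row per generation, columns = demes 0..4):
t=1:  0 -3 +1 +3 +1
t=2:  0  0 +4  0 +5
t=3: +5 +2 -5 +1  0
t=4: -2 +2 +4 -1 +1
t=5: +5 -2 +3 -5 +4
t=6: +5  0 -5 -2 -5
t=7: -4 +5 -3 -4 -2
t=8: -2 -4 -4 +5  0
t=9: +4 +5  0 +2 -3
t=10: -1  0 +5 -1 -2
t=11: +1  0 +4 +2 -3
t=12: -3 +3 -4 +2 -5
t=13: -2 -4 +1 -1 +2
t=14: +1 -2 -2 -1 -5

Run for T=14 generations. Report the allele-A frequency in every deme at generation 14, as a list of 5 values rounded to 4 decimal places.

[0.9157, 0.8554, 0.7952, 0.6627, 0.4699]

t=0: k=[83 83 83 83 0]
t=1: x=[83.0000 83.0000 83.0000 70.9650 12.0350] k=[83 83 83 74 13]
t=2: x=[83.0000 83.0000 81.6950 66.4600 21.8450] k=[83 83 83 66 27]
t=3: x=[83.0000 83.0000 80.5350 62.8100 32.6550] k=[83 83 76 64 33]
t=4: x=[83.0000 81.9850 75.2750 61.2450 37.4950] k=[83 83 79 60 38]
t=5: x=[83.0000 82.4200 76.8250 59.5650 41.1900] k=[83 80 80 55 45]
t=6: x=[82.5650 80.4350 76.3750 57.1750 46.4500] k=[83 80 71 55 41]
t=7: x=[82.5650 79.1300 69.9850 55.2900 43.0300] k=[79 83 67 51 41]
t=8: x=[79.5800 80.1000 67.0000 51.8700 42.4500] k=[78 76 63 57 42]
t=9: x=[77.7100 74.4050 64.0150 55.6950 44.1750] k=[82 79 64 58 41]
t=10: x=[81.5650 77.2600 65.3050 56.4050 43.4650] k=[81 77 70 55 41]
t=11: x=[80.4200 76.5650 68.8400 55.1450 43.0300] k=[81 77 73 57 40]
t=12: x=[80.4200 77.0000 71.2600 56.8550 42.4650] k=[77 80 67 59 37]
t=13: x=[77.4350 77.6800 67.7250 56.9700 40.1900] k=[75 74 69 56 42]
t=14: x=[74.8550 73.4200 67.8400 55.8550 44.0300] k=[76 71 66 55 39]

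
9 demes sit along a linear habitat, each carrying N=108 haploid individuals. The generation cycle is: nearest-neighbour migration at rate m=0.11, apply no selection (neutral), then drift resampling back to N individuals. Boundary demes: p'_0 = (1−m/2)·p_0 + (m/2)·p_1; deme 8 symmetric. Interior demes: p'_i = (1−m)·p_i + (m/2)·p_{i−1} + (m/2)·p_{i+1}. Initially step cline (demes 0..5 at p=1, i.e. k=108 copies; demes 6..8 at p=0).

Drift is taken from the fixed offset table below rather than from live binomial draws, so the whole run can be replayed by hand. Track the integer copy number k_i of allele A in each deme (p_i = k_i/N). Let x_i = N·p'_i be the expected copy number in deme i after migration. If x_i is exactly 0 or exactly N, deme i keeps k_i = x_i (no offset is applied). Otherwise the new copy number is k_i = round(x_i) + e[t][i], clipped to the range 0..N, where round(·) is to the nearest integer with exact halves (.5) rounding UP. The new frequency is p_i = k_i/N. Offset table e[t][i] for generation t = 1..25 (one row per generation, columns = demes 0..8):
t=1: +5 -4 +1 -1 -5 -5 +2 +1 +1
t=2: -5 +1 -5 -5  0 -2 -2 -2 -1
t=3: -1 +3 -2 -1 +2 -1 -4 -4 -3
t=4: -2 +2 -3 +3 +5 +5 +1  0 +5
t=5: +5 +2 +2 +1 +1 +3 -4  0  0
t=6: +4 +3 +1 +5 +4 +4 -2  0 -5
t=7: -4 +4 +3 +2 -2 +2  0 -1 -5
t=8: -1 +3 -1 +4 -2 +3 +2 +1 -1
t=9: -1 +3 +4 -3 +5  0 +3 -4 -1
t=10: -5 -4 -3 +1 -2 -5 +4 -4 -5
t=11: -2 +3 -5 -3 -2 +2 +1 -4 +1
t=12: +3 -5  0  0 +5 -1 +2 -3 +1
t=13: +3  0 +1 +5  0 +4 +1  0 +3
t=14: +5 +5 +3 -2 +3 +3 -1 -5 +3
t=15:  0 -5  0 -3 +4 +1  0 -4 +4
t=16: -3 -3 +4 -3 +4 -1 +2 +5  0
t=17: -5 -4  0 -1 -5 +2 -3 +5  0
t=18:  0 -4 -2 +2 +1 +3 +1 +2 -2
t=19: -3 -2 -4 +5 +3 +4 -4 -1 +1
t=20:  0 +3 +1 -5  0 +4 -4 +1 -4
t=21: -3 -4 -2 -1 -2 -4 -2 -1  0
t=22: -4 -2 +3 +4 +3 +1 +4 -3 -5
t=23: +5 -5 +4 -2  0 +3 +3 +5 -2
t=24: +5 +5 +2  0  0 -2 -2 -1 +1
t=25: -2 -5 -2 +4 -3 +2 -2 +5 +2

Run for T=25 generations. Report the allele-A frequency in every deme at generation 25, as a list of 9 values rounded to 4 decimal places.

t=0: k=[108 108 108 108 108 108 0 0 0]
t=1: x=[108.0000 108.0000 108.0000 108.0000 108.0000 102.0600 5.9400 0.0000 0.0000] k=[108 108 108 108 108 97 8 0 0]
t=2: x=[108.0000 108.0000 108.0000 108.0000 107.3950 92.7100 12.4550 0.4400 0.0000] k=[108 108 108 108 107 91 10 0 0]
t=3: x=[108.0000 108.0000 108.0000 107.9450 106.1750 87.4250 13.9050 0.5500 0.0000] k=[108 108 108 107 108 86 10 0 0]
t=4: x=[108.0000 108.0000 107.9450 107.1100 106.7350 83.0300 13.6300 0.5500 0.0000] k=[108 108 105 108 108 88 15 1 0]
t=5: x=[108.0000 107.8350 105.3300 107.8350 106.9000 85.0850 18.2450 1.7150 0.0550] k=[108 108 107 108 108 88 14 2 0]
t=6: x=[108.0000 107.9450 107.1100 107.9450 106.9000 85.0300 17.4100 2.5500 0.1100] k=[108 108 108 108 108 89 15 3 0]
t=7: x=[108.0000 108.0000 108.0000 108.0000 106.9550 85.9750 18.4100 3.4950 0.1650] k=[108 108 108 108 105 88 18 2 0]
t=8: x=[108.0000 108.0000 108.0000 107.8350 104.2300 85.0850 20.9700 2.7700 0.1100] k=[108 108 108 108 102 88 23 4 0]
t=9: x=[108.0000 108.0000 108.0000 107.6700 101.5600 85.1950 25.5300 4.8250 0.2200] k=[108 108 108 105 107 85 29 1 0]
t=10: x=[108.0000 108.0000 107.8350 105.2750 105.6800 83.1300 30.5400 2.4850 0.0550] k=[108 108 105 106 104 78 35 0 0]
t=11: x=[108.0000 107.8350 105.2200 105.8350 102.6800 77.0650 35.4400 1.9250 0.0000] k=[108 108 100 103 101 79 36 0 0]
t=12: x=[108.0000 107.5600 100.6050 102.7250 99.9000 77.8450 36.3850 1.9800 0.0000] k=[108 103 101 103 105 77 38 0 0]
t=13: x=[107.7250 103.1650 101.2200 103.0000 103.3500 76.3950 38.0550 2.0900 0.0000] k=[108 103 102 108 103 80 39 2 0]
t=14: x=[107.7250 103.2200 102.3850 107.3950 102.0100 79.0100 39.2200 3.9250 0.1100] k=[108 108 105 105 105 82 38 0 3]
t=15: x=[108.0000 107.8350 105.1650 105.0000 103.7350 80.8450 38.3300 2.2550 2.8350] k=[108 103 105 102 108 82 38 0 7]
t=16: x=[107.7250 103.3850 104.7250 102.4950 106.2400 81.0100 38.3300 2.4750 6.6150] k=[105 100 108 99 108 80 40 7 7]
t=17: x=[104.7250 100.7150 107.0650 99.9900 105.9650 79.3400 40.3850 8.8150 7.0000] k=[100 97 107 99 101 81 37 14 7]
t=18: x=[99.8350 97.7150 106.0100 99.5500 99.7900 79.6800 38.1550 14.8800 7.3850] k=[100 94 104 102 101 83 39 17 5]
t=19: x=[99.6700 94.8800 103.3400 102.0550 100.0650 81.5700 40.2100 17.5500 5.6600] k=[97 93 99 107 103 86 36 17 7]
t=20: x=[96.7800 93.5500 99.1100 106.3400 102.2850 84.1850 37.7050 17.4950 7.5500] k=[97 97 100 101 102 88 34 18 4]
t=21: x=[97.0000 97.1650 99.8900 101.0000 101.1750 85.8000 36.0900 18.1100 4.7700] k=[94 93 98 100 99 82 34 17 5]
t=22: x=[93.9450 93.3300 97.8350 99.8350 98.1200 80.2950 35.7050 17.2750 5.6600] k=[90 91 101 104 101 81 40 14 1]
t=23: x=[90.0550 91.4950 100.6150 103.6700 100.0650 79.8450 40.8250 14.7150 1.7150] k=[95 86 105 102 100 83 44 20 0]
t=24: x=[94.5050 87.5400 103.7900 102.0550 99.1750 81.7900 44.8250 20.2200 1.1000] k=[100 93 106 102 99 80 43 19 2]
t=25: x=[99.6150 94.1000 105.0650 102.0550 98.1200 79.0100 43.7150 19.3850 2.9350] k=[98 89 103 106 95 81 42 24 5]

[0.9074, 0.8241, 0.9537, 0.9815, 0.8796, 0.7500, 0.3889, 0.2222, 0.0463]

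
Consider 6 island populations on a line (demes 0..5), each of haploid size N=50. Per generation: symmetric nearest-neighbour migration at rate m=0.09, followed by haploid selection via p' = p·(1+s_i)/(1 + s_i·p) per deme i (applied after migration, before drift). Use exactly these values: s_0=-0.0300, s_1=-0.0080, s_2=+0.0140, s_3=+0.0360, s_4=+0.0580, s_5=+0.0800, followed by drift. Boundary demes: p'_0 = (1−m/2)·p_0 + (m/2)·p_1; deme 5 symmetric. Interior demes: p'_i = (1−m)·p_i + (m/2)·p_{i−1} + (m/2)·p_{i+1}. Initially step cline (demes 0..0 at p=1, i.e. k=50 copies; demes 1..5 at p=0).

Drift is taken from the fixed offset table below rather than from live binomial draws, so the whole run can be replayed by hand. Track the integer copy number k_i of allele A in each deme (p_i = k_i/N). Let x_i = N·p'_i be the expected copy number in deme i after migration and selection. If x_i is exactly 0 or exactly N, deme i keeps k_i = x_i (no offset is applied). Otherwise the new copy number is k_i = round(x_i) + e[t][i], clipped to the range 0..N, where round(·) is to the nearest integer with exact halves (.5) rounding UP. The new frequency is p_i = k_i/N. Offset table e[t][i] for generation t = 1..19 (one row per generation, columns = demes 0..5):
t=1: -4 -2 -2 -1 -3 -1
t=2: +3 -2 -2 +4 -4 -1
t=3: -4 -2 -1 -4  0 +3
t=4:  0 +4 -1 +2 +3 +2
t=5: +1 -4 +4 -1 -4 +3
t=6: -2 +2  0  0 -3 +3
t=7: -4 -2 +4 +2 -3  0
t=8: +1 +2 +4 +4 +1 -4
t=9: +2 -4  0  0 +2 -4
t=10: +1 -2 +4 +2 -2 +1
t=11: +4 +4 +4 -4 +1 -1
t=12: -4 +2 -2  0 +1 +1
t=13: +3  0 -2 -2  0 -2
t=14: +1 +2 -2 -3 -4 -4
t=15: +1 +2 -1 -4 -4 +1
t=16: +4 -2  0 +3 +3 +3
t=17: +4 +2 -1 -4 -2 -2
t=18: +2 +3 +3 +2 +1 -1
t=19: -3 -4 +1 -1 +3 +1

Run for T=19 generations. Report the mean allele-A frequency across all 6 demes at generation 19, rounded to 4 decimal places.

0.2200

t=0: k=[50 0 0 0 0 0]
t=1: x=[47.6836 2.2328 0.0000 0.0000 0.0000 0.0000] k=[44 0 0 0 0 0]
t=2: x=[41.8136 1.9648 0.0000 0.0000 0.0000 0.0000] k=[45 0 0 0 0 0]
t=3: x=[42.7891 2.0095 0.0000 0.0000 0.0000 0.0000] k=[39 0 0 0 0 0]
t=4: x=[36.9534 1.7414 0.0000 0.0000 0.0000 0.0000] k=[37 6 0 0 0 0]
t=5: x=[35.2908 7.0761 0.2738 0.0000 0.0000 0.0000] k=[36 3 4 0 0 0]
t=6: x=[34.1875 4.4970 3.8238 0.1865 0.0000 0.0000] k=[32 6 4 0 0 0]
t=7: x=[30.4687 7.0313 3.9604 0.1865 0.0000 0.0000] k=[26 5 8 2 0 0]
t=8: x=[24.6743 6.0372 7.6850 2.2549 0.0952 0.0000] k=[26 8 12 6 1 0]
t=9: x=[24.8093 8.9309 11.6739 6.2355 1.2467 0.0486] k=[27 5 12 6 3 0]
t=10: x=[25.6297 6.2609 11.5379 6.3279 3.1630 0.1458] k=[27 4 16 8 1 1]
t=11: x=[25.5846 5.5353 15.2469 8.2866 1.3892 1.0783] k=[30 10 19 4 2 0]
t=12: x=[28.7286 11.2349 18.0802 4.7344 2.1111 0.0972] k=[25 13 16 5 3 1]
t=13: x=[24.0796 13.5953 15.5184 5.5779 3.1630 1.1752] k=[27 14 14 4 3 0]
t=14: x=[26.0352 14.5022 13.6878 4.5492 3.0684 0.1458] k=[27 17 12 2 0 0]
t=15: x=[26.1704 17.1344 11.9006 2.4408 0.0952 0.0000] k=[27 19 11 0 0 0]
t=16: x=[26.2605 18.9055 10.9837 0.5126 0.0000 0.0000] k=[30 17 11 4 0 0]
t=17: x=[29.0452 17.2242 11.0744 4.2711 0.1904 0.0000] k=[33 19 10 0 0 0]
t=18: x=[32.0208 19.1300 10.0663 0.4660 0.0000 0.0000] k=[34 22 13 2 0 0]
t=19: x=[33.1211 22.0360 13.0436 2.4873 0.0952 0.0000] k=[30 18 14 1 3 0]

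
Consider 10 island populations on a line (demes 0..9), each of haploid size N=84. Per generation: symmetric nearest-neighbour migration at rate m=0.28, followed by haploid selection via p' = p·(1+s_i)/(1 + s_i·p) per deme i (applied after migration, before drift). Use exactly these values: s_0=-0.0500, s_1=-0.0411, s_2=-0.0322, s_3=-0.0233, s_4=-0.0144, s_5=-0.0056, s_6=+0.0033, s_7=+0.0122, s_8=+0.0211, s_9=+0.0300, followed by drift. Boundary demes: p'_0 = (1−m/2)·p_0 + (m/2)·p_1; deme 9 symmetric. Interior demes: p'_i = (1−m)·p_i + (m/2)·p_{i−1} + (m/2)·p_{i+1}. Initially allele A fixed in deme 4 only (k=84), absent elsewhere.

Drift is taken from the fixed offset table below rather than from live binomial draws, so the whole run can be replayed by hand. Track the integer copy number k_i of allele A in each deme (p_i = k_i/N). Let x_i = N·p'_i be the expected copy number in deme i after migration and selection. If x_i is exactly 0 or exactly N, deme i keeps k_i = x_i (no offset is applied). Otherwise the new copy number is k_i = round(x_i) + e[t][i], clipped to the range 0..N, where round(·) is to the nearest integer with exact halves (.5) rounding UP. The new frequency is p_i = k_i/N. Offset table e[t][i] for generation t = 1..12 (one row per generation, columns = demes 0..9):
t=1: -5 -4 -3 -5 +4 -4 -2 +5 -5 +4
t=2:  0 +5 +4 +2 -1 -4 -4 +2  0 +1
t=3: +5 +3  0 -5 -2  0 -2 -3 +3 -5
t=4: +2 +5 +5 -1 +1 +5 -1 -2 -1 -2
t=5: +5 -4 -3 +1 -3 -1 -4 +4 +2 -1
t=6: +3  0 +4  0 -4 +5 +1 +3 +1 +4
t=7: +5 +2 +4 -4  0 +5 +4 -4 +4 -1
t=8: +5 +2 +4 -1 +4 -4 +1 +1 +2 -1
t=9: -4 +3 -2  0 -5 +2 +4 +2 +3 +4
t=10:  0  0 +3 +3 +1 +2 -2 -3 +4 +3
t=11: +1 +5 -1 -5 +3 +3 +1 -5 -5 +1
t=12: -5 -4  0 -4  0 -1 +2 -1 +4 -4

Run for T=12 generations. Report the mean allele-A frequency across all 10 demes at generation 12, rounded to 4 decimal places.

t=0: k=[0 0 0 0 84 0 0 0 0 0]
t=1: x=[0.0000 0.0000 0.0000 11.5236 60.2336 11.7033 0.0000 0.0000 0.0000 0.0000] k=[0 0 0 7 64 8 0 0 0 0]
t=2: x=[0.0000 0.0000 0.9488 13.7271 47.8817 14.6519 1.1236 0.0000 0.0000 0.0000] k=[0 0 5 16 47 11 0 0 0 0]
t=3: x=[0.0000 0.6715 5.6646 18.4582 37.3189 14.4328 1.5450 0.0000 0.0000 0.0000] k=[0 4 6 13 35 14 0 0 0 0]
t=4: x=[0.5322 3.5736 6.5010 14.8102 28.7053 14.9110 1.9663 0.0000 0.0000 0.0000] k=[3 9 12 14 30 20 1 0 0 0]
t=5: x=[3.6564 8.2620 11.5305 15.6574 26.0984 18.6584 3.5311 0.1417 0.0000 0.0000] k=[9 4 9 17 23 18 0 4 0 0]
t=6: x=[7.9241 5.1918 9.1497 16.4065 21.2291 16.1068 3.0898 2.9139 0.5717 0.0000] k=[11 5 13 16 17 21 4 6 2 0]
t=7: x=[9.7107 6.6967 11.9603 15.4210 17.2206 17.9805 6.6802 5.2190 2.3268 0.2884] k=[15 9 16 11 17 23 11 1 6 0]
t=8: x=[13.5663 10.4305 13.9354 12.2906 16.8042 20.3932 11.3122 3.1364 4.5490 0.8649] k=[19 12 18 11 21 16 12 4 7 0]
t=9: x=[17.3046 13.3422 15.7567 13.1169 18.6884 16.0669 11.4726 5.6031 5.7101 1.0090] k=[13 16 14 13 14 18 15 8 9 5]
t=10: x=[12.8517 14.7818 13.7593 13.0185 14.2476 16.9439 14.4794 9.2191 8.4575 5.7155] k=[13 15 17 16 15 19 12 6 12 9]
t=11: x=[12.7165 14.4898 16.1488 15.6969 15.5157 17.3825 12.1743 7.7650 10.9371 9.6701] k=[14 19 15 11 19 20 13 3 6 11]
t=12: x=[14.0883 17.1598 14.6010 12.4283 17.8155 18.7979 12.6153 4.8754 6.4024 10.5701] k=[9 13 15 8 18 18 15 4 10 7]

0.1393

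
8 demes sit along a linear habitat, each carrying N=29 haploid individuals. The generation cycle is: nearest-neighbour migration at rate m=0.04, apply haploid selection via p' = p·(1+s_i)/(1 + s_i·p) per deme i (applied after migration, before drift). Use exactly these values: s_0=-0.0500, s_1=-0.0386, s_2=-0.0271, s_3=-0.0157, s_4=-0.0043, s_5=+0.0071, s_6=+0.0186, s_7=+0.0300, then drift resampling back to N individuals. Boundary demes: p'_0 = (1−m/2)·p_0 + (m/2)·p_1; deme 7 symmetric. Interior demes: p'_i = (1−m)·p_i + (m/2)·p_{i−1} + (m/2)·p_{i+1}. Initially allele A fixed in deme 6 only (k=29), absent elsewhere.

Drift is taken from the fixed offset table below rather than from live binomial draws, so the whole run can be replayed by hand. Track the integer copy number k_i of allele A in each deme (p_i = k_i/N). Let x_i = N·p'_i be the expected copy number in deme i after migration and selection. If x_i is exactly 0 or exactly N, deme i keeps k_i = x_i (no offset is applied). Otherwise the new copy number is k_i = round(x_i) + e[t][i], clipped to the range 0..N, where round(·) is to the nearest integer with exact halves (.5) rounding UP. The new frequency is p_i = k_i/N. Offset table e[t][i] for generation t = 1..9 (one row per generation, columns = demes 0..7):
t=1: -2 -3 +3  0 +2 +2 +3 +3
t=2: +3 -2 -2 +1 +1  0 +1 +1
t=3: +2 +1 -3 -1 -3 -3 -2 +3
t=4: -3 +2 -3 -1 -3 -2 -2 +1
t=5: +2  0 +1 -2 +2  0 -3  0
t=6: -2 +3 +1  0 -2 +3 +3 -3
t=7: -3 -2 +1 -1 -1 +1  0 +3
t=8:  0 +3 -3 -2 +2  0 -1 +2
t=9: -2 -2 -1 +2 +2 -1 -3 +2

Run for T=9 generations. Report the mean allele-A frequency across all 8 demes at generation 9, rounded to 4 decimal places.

0.1810

t=0: k=[0 0 0 0 0 0 29 0]
t=1: x=[0.0000 0.0000 0.0000 0.0000 0.0000 0.5840 27.8603 0.5970] k=[0 0 0 0 0 3 29 4]
t=2: x=[0.0000 0.0000 0.0000 0.0000 0.0597 3.4816 27.9980 4.6135] k=[0 0 0 0 1 3 29 6]
t=3: x=[0.0000 0.0000 0.0000 0.0197 1.0158 3.5017 28.0373 6.6096] k=[0 0 0 0 0 1 26 10]
t=4: x=[0.0000 0.0000 0.0000 0.0000 0.0199 1.4900 25.2407 10.5173] k=[0 0 0 0 0 0 23 12]
t=5: x=[0.0000 0.0000 0.0000 0.0000 0.0000 0.4632 22.4143 12.4295] k=[0 0 0 0 0 0 19 12]
t=6: x=[0.0000 0.0000 0.0000 0.0000 0.0000 0.3827 18.6032 12.3491] k=[0 0 0 0 0 3 22 9]
t=7: x=[0.0000 0.0000 0.0000 0.0000 0.0597 3.3409 21.4633 9.4473] k=[0 0 0 0 0 4 21 12]
t=8: x=[0.0000 0.0000 0.0000 0.0000 0.0797 4.2858 20.5905 12.3893] k=[0 0 0 0 2 4 20 14]
t=9: x=[0.0000 0.0000 0.0000 0.0394 1.9920 4.3059 19.6770 14.3342] k=[0 0 0 2 4 3 17 16]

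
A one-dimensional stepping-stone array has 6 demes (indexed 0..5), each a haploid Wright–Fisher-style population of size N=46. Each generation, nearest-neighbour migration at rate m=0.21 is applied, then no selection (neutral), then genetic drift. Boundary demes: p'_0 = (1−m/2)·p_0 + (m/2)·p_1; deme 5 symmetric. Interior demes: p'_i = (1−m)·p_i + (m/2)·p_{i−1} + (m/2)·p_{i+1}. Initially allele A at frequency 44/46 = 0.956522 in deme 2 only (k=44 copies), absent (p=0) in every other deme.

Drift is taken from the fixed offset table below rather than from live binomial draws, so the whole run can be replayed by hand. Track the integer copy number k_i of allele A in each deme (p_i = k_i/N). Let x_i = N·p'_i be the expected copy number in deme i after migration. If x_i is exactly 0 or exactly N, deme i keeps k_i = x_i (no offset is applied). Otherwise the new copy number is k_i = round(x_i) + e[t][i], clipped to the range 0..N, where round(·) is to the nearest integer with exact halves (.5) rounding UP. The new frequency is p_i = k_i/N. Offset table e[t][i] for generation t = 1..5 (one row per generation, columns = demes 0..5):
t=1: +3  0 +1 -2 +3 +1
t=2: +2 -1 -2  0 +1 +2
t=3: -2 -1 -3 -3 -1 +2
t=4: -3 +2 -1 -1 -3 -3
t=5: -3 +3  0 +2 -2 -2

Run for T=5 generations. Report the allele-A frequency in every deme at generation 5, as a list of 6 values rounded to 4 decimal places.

t=0: k=[0 0 44 0 0 0]
t=1: x=[0.0000 4.6200 34.7600 4.6200 0.0000 0.0000] k=[0 5 36 3 0 0]
t=2: x=[0.5250 7.7300 29.2800 6.1500 0.3150 0.0000] k=[3 7 27 6 1 0]
t=3: x=[3.4200 8.6800 22.6950 7.6800 1.4200 0.1050] k=[1 8 20 5 0 2]
t=4: x=[1.7350 8.5250 17.1650 6.0500 0.7350 1.7900] k=[0 11 16 5 0 0]
t=5: x=[1.1550 10.3700 14.3200 5.6300 0.5250 0.0000] k=[0 13 14 8 0 0]

[0.0000, 0.2826, 0.3043, 0.1739, 0.0000, 0.0000]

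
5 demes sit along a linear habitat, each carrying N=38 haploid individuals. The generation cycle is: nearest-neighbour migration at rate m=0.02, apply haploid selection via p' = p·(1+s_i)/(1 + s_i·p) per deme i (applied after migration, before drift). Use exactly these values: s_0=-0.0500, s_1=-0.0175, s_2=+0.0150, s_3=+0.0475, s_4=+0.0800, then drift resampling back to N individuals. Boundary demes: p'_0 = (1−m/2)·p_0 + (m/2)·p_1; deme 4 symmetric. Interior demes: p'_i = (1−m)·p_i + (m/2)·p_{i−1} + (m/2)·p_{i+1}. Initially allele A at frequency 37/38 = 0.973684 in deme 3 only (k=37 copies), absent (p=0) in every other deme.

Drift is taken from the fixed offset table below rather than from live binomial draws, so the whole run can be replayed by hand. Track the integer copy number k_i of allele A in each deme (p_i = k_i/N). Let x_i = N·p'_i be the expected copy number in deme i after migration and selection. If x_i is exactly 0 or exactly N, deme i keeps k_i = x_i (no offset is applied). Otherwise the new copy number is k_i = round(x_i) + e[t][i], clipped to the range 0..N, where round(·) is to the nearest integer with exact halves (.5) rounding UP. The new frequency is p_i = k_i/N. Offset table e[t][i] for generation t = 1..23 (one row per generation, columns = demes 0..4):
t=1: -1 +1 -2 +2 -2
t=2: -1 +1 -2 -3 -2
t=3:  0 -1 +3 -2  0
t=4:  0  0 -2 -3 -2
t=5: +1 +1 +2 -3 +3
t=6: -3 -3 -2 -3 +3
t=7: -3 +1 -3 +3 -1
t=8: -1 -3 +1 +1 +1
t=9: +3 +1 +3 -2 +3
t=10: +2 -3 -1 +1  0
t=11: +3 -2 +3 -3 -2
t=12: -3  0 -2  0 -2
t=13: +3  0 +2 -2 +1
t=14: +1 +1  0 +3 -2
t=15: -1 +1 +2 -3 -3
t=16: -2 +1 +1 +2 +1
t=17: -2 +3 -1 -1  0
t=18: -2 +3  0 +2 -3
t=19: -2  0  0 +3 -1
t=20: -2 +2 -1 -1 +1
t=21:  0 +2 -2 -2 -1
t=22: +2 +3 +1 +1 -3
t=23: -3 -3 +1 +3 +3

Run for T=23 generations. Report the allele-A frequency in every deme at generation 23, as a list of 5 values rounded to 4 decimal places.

t=0: k=[0 0 0 37 0]
t=1: x=[0.0000 0.0000 0.3755 36.3354 0.3993] k=[0 0 0 38 0]
t=2: x=[0.0000 0.0000 0.3856 37.2738 0.4101] k=[0 0 0 34 0]
t=3: x=[0.0000 0.0000 0.3451 33.5071 0.3669] k=[0 0 3 32 0]
t=4: x=[0.0000 0.0295 3.3046 31.6396 0.3454] k=[0 0 1 29 0]
t=5: x=[0.0000 0.0098 1.2884 28.7584 0.3130] k=[0 1 3 26 3]
t=6: x=[0.0095 0.9928 3.2540 25.9255 3.4648] k=[0 0 1 23 6]
t=7: x=[0.0000 0.0098 1.2276 23.0330 6.5782] k=[0 1 0 26 6]
t=8: x=[0.0095 0.9633 0.2740 25.9255 6.6097] k=[0 0 1 27 8]
t=9: x=[0.0000 0.0098 1.2681 26.9178 8.6953] k=[0 1 4 25 12]
t=10: x=[0.0095 1.0026 4.2357 25.0589 12.7742] k=[2 0 3 26 13]
t=11: x=[1.8859 0.0491 3.2439 26.0238 13.7990] k=[5 0 6 23 12]
t=12: x=[4.7333 0.1081 6.1867 23.1420 12.7536] k=[2 0 4 23 11]
t=13: x=[1.8859 0.0590 4.2054 23.1123 11.7349] k=[5 0 6 21 13]
t=14: x=[4.7333 0.1081 6.1665 21.2060 13.7478] k=[6 1 6 24 12]
t=15: x=[5.6971 1.0813 6.2069 24.1114 12.7639] k=[5 2 8 21 10]
t=16: x=[4.7526 2.0554 8.1650 21.1961 10.6912] k=[3 3 9 23 12]
t=17: x=[2.8613 3.0107 9.1833 23.1717 12.7536] k=[1 6 8 22 13]
t=18: x=[0.9989 5.8817 8.2155 22.2000 13.7581] k=[0 9 8 24 11]
t=19: x=[0.0855 8.7802 8.2659 24.1213 11.7452] k=[0 9 8 27 11]
t=20: x=[0.0855 8.7802 8.2961 27.0159 11.7761] k=[0 11 7 26 13]
t=21: x=[0.1045 10.7137 7.3176 26.0632 13.7990] k=[0 13 5 24 13]
t=22: x=[0.1235 12.6406 5.3379 24.1114 13.7785] k=[2 16 6 25 11]
t=23: x=[2.0387 15.5974 6.3685 25.0688 11.7555] k=[0 13 7 28 15]

[0.0000, 0.3421, 0.1842, 0.7368, 0.3947]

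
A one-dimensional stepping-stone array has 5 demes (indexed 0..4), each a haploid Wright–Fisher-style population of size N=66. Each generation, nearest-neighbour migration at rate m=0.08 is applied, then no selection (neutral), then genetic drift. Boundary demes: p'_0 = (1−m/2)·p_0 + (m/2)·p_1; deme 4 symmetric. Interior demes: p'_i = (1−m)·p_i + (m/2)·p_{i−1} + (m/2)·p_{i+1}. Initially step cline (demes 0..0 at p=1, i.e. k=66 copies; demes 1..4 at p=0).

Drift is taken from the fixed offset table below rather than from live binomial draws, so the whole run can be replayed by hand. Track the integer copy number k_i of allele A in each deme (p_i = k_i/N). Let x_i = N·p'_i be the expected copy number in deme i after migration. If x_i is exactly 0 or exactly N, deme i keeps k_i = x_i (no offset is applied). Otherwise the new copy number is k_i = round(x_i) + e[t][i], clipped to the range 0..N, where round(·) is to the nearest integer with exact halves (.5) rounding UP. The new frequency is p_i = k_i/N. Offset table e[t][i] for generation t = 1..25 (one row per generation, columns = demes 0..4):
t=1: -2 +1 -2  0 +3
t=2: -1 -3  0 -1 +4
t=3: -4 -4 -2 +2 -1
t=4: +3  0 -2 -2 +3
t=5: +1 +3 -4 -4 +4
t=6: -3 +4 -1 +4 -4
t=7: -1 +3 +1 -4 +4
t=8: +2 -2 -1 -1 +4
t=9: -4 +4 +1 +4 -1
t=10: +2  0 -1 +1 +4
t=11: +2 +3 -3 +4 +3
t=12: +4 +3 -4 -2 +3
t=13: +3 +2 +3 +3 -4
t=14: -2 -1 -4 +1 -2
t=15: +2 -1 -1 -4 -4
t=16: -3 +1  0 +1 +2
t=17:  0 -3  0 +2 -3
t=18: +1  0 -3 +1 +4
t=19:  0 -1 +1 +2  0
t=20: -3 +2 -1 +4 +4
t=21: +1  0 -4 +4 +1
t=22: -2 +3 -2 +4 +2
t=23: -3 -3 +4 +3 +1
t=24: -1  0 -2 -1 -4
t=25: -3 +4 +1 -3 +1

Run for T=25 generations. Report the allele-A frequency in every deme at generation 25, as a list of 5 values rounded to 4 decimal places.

[0.4242, 0.4091, 0.1061, 0.2273, 0.1364]

t=0: k=[66 0 0 0 0]
t=1: x=[63.3600 2.6400 0.0000 0.0000 0.0000] k=[61 4 0 0 0]
t=2: x=[58.7200 6.1200 0.1600 0.0000 0.0000] k=[58 3 0 0 0]
t=3: x=[55.8000 5.0800 0.1200 0.0000 0.0000] k=[52 1 0 0 0]
t=4: x=[49.9600 3.0000 0.0400 0.0000 0.0000] k=[53 3 0 0 0]
t=5: x=[51.0000 4.8800 0.1200 0.0000 0.0000] k=[52 8 0 0 0]
t=6: x=[50.2400 9.4400 0.3200 0.0000 0.0000] k=[47 13 0 0 0]
t=7: x=[45.6400 13.8400 0.5200 0.0000 0.0000] k=[45 17 2 0 0]
t=8: x=[43.8800 17.5200 2.5200 0.0800 0.0000] k=[46 16 2 0 0]
t=9: x=[44.8000 16.6400 2.4800 0.0800 0.0000] k=[41 21 3 4 0]
t=10: x=[40.2000 21.0800 3.7600 3.8000 0.1600] k=[42 21 3 5 4]
t=11: x=[41.1600 21.1200 3.8000 4.8800 4.0400] k=[43 24 1 9 7]
t=12: x=[42.2400 23.8400 2.2400 8.6000 7.0800] k=[46 27 0 7 10]
t=13: x=[45.2400 26.6800 1.3600 6.8400 9.8800] k=[48 29 4 10 6]
t=14: x=[47.2400 28.7600 5.2400 9.6000 6.1600] k=[45 28 1 11 4]
t=15: x=[44.3200 27.6000 2.4800 10.3200 4.2800] k=[46 27 1 6 0]
t=16: x=[45.2400 26.7200 2.2400 5.5600 0.2400] k=[42 28 2 7 2]
t=17: x=[41.4400 27.5200 3.2400 6.6000 2.2000] k=[41 25 3 9 0]
t=18: x=[40.3600 24.7600 4.1200 8.4000 0.3600] k=[41 25 1 9 4]
t=19: x=[40.3600 24.6800 2.2800 8.4800 4.2000] k=[40 24 3 10 4]
t=20: x=[39.3600 23.8000 4.1200 9.4800 4.2400] k=[36 26 3 13 8]
t=21: x=[35.6000 25.4800 4.3200 12.4000 8.2000] k=[37 25 0 16 9]
t=22: x=[36.5200 24.4800 1.6400 15.0800 9.2800] k=[35 27 0 19 11]
t=23: x=[34.6800 26.2400 1.8400 17.9200 11.3200] k=[32 23 6 21 12]
t=24: x=[31.6400 22.6800 7.2800 20.0400 12.3600] k=[31 23 5 19 8]
t=25: x=[30.6800 22.6000 6.2800 18.0000 8.4400] k=[28 27 7 15 9]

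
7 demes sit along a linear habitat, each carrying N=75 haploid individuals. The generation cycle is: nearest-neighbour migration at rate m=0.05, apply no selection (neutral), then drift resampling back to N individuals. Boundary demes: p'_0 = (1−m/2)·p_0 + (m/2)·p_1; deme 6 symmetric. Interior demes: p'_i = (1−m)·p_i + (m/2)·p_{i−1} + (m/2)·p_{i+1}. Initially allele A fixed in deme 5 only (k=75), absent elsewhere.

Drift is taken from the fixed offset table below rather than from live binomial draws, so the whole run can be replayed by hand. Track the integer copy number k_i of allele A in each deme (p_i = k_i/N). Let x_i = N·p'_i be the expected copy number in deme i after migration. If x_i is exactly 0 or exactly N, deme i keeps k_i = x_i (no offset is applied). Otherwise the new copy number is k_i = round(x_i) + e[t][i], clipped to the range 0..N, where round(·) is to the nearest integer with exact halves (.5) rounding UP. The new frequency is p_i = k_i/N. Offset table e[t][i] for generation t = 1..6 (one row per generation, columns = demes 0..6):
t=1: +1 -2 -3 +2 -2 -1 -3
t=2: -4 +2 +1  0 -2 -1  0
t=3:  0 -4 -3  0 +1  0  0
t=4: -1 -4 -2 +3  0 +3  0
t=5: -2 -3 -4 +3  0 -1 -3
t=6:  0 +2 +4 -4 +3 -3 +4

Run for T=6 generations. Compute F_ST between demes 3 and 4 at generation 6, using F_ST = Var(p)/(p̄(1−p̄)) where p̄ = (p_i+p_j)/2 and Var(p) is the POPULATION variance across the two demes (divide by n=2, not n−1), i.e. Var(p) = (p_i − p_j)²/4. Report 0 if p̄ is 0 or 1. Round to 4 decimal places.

t=0: k=[0 0 0 0 0 75 0]
t=1: x=[0.0000 0.0000 0.0000 0.0000 1.8750 71.2500 1.8750] k=[0 0 0 0 0 70 0]
t=2: x=[0.0000 0.0000 0.0000 0.0000 1.7500 66.5000 1.7500] k=[0 0 0 0 0 66 2]
t=3: x=[0.0000 0.0000 0.0000 0.0000 1.6500 62.7500 3.6000] k=[0 0 0 0 3 63 4]
t=4: x=[0.0000 0.0000 0.0000 0.0750 4.4250 60.0250 5.4750] k=[0 0 0 3 4 63 5]
t=5: x=[0.0000 0.0000 0.0750 2.9500 5.4500 60.0750 6.4500] k=[0 0 0 6 5 59 3]
t=6: x=[0.0000 0.0000 0.1500 5.8250 6.3750 56.2500 4.4000] k=[0 0 4 2 9 53 8]

0.0320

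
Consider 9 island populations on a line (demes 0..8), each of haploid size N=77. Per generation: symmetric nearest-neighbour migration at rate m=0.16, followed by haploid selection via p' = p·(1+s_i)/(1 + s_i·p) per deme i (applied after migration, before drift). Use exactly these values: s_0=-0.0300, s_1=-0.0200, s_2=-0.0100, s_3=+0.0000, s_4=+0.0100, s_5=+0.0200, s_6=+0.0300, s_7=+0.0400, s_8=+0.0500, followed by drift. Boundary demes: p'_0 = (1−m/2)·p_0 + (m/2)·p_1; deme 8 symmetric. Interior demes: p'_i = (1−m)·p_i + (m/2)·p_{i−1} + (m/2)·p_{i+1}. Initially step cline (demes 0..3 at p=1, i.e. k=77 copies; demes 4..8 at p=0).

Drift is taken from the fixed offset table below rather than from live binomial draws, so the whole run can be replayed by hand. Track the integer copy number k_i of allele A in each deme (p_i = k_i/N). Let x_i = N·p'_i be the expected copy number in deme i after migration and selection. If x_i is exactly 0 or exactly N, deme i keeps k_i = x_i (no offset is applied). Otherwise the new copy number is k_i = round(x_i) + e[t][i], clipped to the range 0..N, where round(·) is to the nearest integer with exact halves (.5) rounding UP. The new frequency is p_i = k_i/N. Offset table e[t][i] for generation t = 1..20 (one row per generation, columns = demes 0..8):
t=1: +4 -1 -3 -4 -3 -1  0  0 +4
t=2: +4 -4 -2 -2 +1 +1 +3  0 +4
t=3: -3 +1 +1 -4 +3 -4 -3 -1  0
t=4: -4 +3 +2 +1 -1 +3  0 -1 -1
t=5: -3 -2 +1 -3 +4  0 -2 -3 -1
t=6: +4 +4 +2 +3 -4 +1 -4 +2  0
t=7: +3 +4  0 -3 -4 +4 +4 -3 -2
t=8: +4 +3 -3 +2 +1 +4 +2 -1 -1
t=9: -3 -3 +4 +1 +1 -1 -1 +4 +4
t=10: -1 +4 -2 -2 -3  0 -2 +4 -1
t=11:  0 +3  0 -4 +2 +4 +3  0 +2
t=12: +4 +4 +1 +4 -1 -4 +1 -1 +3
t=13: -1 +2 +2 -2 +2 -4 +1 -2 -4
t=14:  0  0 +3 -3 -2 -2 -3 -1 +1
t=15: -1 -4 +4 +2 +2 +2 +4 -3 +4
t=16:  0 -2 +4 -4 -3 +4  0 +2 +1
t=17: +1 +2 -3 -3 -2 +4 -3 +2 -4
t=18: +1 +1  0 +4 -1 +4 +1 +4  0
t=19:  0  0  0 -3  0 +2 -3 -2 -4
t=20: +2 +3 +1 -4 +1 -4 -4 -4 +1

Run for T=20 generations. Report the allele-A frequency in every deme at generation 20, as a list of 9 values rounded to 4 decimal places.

[1.0000, 0.9870, 0.8312, 0.5065, 0.3896, 0.2987, 0.1169, 0.0779, 0.0519]

t=0: k=[77 77 77 77 0 0 0 0 0]
t=1: x=[77.0000 77.0000 77.0000 70.8400 6.2166 0.0000 0.0000 0.0000 0.0000] k=[77 77 77 67 3 0 0 0 0]
t=2: x=[77.0000 77.0000 76.1920 62.6800 7.9507 0.2448 0.0000 0.0000 0.0000] k=[77 77 74 61 9 1 0 0 0]
t=3: x=[77.0000 76.7551 73.1635 57.8800 12.6247 1.5906 0.0824 0.0000 0.0000] k=[77 77 74 54 16 0 0 0 0]
t=4: x=[77.0000 76.7551 72.5985 52.5600 17.8963 1.3052 0.0000 0.0000 0.0000] k=[77 77 75 54 17 4 0 0 0]
t=5: x=[77.0000 76.8367 73.4461 52.7200 19.0624 4.8085 0.3296 0.0000 0.0000] k=[77 75 74 50 23 5 0 0 0]
t=6: x=[76.8351 75.0418 72.1142 49.7600 23.8836 6.1511 0.4119 0.0000 0.0000] k=[77 77 74 53 20 7 0 0 0]
t=7: x=[77.0000 76.7551 72.5178 52.0400 21.7550 7.6148 0.5767 0.0000 0.0000] k=[77 77 73 49 18 12 5 0 0]
t=8: x=[77.0000 76.6735 71.3476 48.4400 20.1477 12.1209 5.3041 0.4159 0.0000] k=[77 77 68 50 21 16 7 0 0]
t=9: x=[77.0000 76.2654 67.1943 49.1200 23.0805 15.9287 7.3543 0.5822 0.0000] k=[77 73 71 50 24 15 6 5 0]
t=10: x=[76.6701 73.0856 69.4115 49.6000 25.5295 15.2406 6.8216 4.8554 0.4199] k=[76 77 67 48 23 15 5 9 0]
t=11: x=[76.0519 76.1023 66.1869 47.5200 24.5260 15.0787 6.2886 8.2443 0.7556] k=[76 77 66 44 27 19 9 8 3]
t=12: x=[76.0519 76.0207 65.0187 44.4000 27.8968 19.1232 9.9738 7.9555 3.5621] k=[77 77 66 48 27 15 11 7 7]
t=13: x=[77.0000 76.1023 65.3409 47.7600 27.8968 15.8883 11.2817 7.5840 7.3167] k=[77 77 67 46 30 12 12 6 3]
t=14: x=[77.0000 76.1838 66.0258 46.4000 30.0221 13.6611 11.8126 6.4686 3.3949] k=[77 76 69 43 28 12 9 5 4]
t=15: x=[76.9175 75.4904 67.3958 43.8800 28.0973 13.2559 9.1558 5.4348 4.2727] k=[76 71 71 46 30 15 13 2 8]
t=16: x=[75.5575 71.2942 68.9277 46.7200 30.2626 16.2929 12.5882 3.4883 7.8576] k=[76 69 73 43 27 20 13 5 9]
t=17: x=[75.3928 69.7484 70.2181 44.1200 27.8968 20.2946 13.2409 6.1793 9.0629] k=[76 72 67 41 26 24 10 8 5]
t=18: x=[75.6399 71.8233 65.2201 41.8800 27.2148 23.3610 11.2408 8.2031 5.4833] k=[77 73 65 46 26 27 12 12 5]
t=19: x=[76.6701 72.5969 64.0118 45.9200 27.8567 26.0603 13.5264 11.8273 5.8170] k=[77 73 64 43 28 28 11 10 2]
t=20: x=[76.6701 72.5154 62.9248 43.4800 29.3806 26.9861 12.5882 9.7697 2.7673] k=[77 76 64 39 30 23 9 6 4]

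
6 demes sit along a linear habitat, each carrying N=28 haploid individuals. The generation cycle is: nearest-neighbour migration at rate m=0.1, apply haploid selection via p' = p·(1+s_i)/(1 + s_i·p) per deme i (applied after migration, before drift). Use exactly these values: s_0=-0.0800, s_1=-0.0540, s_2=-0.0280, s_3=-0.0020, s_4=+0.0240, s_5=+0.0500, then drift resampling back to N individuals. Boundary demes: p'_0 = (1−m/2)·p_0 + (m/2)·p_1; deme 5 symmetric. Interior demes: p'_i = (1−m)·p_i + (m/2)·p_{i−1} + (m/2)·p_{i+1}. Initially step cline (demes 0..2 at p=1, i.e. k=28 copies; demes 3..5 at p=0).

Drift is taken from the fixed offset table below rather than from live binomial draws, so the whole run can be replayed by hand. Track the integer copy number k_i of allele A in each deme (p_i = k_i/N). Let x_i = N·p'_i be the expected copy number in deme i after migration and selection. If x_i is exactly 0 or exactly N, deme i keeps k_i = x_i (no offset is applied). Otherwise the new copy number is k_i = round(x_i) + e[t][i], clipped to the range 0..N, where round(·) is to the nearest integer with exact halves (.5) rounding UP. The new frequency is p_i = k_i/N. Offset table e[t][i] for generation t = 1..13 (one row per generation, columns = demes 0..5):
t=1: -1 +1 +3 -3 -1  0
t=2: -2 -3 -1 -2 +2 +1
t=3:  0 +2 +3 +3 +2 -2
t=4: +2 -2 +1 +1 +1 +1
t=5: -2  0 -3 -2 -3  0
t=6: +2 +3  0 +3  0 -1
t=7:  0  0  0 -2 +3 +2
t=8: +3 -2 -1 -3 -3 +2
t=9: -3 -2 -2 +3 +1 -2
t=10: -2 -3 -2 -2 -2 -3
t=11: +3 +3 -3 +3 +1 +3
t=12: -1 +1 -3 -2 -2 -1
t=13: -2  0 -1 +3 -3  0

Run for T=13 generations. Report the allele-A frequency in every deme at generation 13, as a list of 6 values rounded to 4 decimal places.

[0.7857, 0.7857, 0.2857, 0.3571, 0.0000, 0.0000]

t=0: k=[28 28 28 0 0 0]
t=1: x=[28.0000 28.0000 26.5617 1.3973 0.0000 0.0000] k=[28 28 28 0 0 0]
t=2: x=[28.0000 28.0000 26.5617 1.3973 0.0000 0.0000] k=[28 28 26 0 0 0]
t=3: x=[28.0000 27.8943 24.7186 1.2975 0.0000 0.0000] k=[28 28 28 4 0 0]
t=4: x=[28.0000 28.0000 26.7670 4.9918 0.2048 0.0000] k=[28 28 28 6 1 0]
t=5: x=[28.0000 28.0000 26.8696 6.8396 1.2275 0.0525] k=[28 28 24 5 0 0]
t=6: x=[28.0000 27.7887 23.1369 5.6909 0.2559 0.0000] k=[28 28 23 9 0 0]
t=7: x=[28.0000 27.7359 22.4243 9.2376 0.4606 0.0000] k=[28 28 22 7 3 0]
t=8: x=[28.0000 27.6831 21.4079 7.5390 3.1151 0.1575] k=[28 26 20 5 0 2]
t=9: x=[27.8913 25.6848 19.3815 5.4912 0.3583 1.9883] k=[25 24 17 8 1 0]
t=10: x=[24.7159 23.4940 16.7092 8.0885 1.3297 0.0525] k=[23 20 15 6 0 0]
t=11: x=[22.4903 19.5767 14.6017 6.1404 0.3071 0.0000] k=[25 23 12 9 1 0]
t=12: x=[24.6626 22.3022 12.2041 8.7380 1.3808 0.0525] k=[24 23 9 7 0 0]
t=13: x=[23.6525 22.0955 9.4216 6.7397 0.3583 0.0000] k=[22 22 8 10 0 0]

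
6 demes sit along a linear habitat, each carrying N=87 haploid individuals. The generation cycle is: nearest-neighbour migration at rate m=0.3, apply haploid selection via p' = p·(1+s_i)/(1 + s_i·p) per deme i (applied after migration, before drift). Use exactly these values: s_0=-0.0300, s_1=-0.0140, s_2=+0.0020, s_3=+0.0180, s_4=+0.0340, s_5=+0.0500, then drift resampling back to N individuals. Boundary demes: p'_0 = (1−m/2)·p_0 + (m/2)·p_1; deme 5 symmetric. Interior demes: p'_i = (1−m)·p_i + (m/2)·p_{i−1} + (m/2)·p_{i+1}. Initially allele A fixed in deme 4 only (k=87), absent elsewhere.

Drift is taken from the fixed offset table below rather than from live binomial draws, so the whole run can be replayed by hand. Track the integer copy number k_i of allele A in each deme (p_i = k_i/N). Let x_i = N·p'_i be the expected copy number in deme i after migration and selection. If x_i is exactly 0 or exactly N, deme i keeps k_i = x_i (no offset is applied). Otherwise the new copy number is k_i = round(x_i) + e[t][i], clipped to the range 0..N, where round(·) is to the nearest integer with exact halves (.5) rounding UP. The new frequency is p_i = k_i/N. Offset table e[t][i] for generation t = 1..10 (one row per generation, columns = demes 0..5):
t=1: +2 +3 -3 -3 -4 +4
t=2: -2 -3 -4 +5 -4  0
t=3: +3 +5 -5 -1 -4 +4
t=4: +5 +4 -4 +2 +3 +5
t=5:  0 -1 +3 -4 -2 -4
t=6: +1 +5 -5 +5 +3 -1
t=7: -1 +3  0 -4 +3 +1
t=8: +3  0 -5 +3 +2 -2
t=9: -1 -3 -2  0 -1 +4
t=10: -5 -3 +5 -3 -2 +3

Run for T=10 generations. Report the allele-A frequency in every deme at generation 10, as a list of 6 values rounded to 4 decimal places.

[0.0000, 0.0000, 0.1264, 0.2069, 0.3563, 0.5057]

t=0: k=[0 0 0 0 87 0]
t=1: x=[0.0000 0.0000 0.0000 13.2491 61.5067 13.6005] k=[0 0 0 10 58 18]
t=2: x=[0.0000 0.0000 1.5029 15.9309 45.5261 24.8571] k=[0 0 0 21 42 25]
t=3: x=[0.0000 0.0000 3.1561 21.2855 37.0092 28.4766] k=[0 0 0 20 33 32]
t=4: x=[0.0000 0.0000 3.0058 19.2158 31.5694 33.1451] k=[0 0 0 21 35 38]
t=5: x=[0.0000 0.0000 3.1561 20.2256 34.0402 38.5946] k=[0 0 6 16 32 35]
t=6: x=[0.0000 0.8875 6.6122 17.1443 30.7110 35.5712] k=[0 6 2 22 34 35]
t=7: x=[0.8733 4.4402 5.6105 21.0837 33.0323 35.8740] k=[0 7 6 17 36 37]
t=8: x=[1.0189 5.7241 7.8142 18.4581 33.9899 37.8901] k=[4 6 3 21 36 36]
t=9: x=[4.1772 5.1809 6.1614 20.8313 34.4432 37.0338] k=[3 2 4 21 33 41]
t=10: x=[2.7672 2.4167 6.2616 20.5285 33.0827 40.8555] k=[0 0 11 18 31 44]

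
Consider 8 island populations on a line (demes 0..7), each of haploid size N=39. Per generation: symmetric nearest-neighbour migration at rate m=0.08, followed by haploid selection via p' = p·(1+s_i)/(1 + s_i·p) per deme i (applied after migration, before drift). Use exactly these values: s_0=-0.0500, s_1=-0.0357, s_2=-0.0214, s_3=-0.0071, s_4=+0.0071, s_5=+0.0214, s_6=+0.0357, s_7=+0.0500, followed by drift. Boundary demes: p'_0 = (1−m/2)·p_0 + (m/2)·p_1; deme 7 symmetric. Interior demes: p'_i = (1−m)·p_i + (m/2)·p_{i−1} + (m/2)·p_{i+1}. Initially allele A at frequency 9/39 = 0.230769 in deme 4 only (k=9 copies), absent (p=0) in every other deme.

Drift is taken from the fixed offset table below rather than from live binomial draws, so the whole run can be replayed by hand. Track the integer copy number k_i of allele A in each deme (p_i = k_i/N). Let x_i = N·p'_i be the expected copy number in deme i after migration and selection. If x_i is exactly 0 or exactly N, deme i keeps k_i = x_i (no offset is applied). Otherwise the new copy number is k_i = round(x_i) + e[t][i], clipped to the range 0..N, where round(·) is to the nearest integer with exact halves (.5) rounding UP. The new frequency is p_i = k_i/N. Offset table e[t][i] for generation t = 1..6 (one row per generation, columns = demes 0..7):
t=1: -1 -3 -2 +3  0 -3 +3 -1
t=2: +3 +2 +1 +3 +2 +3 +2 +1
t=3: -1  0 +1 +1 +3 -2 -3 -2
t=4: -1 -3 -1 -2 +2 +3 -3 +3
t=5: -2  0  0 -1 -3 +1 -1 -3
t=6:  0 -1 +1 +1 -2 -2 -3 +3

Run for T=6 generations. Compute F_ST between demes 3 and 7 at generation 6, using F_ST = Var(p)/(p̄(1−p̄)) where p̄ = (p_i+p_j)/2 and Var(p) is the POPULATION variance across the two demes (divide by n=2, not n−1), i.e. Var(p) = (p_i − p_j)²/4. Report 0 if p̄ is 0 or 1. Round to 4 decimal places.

0.0685

t=0: k=[0 0 0 0 9 0 0 0]
t=1: x=[0.0000 0.0000 0.0000 0.3575 8.3262 0.3676 0.0000 0.0000] k=[0 0 0 3 8 0 0 0]
t=2: x=[0.0000 0.0000 0.1174 3.0598 7.5229 0.3268 0.0000 0.0000] k=[0 0 1 6 10 3 0 0]
t=3: x=[0.0000 0.0386 1.1359 5.9241 9.6111 3.2220 0.1243 0.0000] k=[0 0 2 7 13 1 0 0]
t=4: x=[0.0000 0.0771 2.0770 6.9990 12.3396 1.4697 0.0414 0.0000] k=[0 0 1 5 14 4 0 0]
t=5: x=[0.0000 0.0386 1.0967 5.1680 13.3019 4.3207 0.1657 0.0000] k=[0 0 1 4 10 5 0 0]
t=6: x=[0.0000 0.0386 1.0575 4.0938 9.6111 5.0930 0.2071 0.0000] k=[0 0 2 5 8 3 0 0]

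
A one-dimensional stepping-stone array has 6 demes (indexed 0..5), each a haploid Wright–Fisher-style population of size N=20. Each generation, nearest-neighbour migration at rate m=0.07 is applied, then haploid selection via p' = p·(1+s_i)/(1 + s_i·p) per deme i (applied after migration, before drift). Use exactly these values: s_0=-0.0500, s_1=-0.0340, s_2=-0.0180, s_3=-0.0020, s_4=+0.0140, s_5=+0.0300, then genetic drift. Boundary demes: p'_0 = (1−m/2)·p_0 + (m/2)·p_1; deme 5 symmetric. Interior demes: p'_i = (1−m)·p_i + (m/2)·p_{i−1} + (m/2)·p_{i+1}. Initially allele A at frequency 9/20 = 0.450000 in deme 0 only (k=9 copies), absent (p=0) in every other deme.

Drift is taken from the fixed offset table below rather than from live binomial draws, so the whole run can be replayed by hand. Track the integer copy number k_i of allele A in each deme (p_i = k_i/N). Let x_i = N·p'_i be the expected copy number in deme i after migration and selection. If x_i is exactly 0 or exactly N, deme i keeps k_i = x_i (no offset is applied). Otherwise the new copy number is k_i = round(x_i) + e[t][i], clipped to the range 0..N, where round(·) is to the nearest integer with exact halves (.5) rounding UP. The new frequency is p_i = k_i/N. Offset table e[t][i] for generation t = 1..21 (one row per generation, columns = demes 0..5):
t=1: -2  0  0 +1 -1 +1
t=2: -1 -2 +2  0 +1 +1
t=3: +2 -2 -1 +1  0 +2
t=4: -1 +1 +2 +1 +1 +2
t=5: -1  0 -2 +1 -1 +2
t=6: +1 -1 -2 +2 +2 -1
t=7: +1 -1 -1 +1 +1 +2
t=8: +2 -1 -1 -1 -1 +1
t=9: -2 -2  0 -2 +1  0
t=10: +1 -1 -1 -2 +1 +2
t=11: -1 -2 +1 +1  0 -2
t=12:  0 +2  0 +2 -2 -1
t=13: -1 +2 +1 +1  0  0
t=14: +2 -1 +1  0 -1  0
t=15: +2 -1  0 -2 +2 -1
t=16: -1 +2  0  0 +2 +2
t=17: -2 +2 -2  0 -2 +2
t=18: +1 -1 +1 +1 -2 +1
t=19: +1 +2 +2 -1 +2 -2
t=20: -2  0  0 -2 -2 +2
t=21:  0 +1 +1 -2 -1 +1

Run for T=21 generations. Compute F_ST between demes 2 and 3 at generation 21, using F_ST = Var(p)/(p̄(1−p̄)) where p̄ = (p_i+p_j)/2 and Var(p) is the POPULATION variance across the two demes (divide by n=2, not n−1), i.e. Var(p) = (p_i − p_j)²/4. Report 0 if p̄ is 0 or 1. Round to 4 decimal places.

t=0: k=[9 0 0 0 0 0]
t=1: x=[8.4339 0.3045 0.0000 0.0000 0.0000 0.0000] k=[6 0 0 0 0 0]
t=2: x=[5.5813 0.2029 0.0000 0.0000 0.0000 0.0000] k=[5 0 0 0 0 0]
t=3: x=[4.6397 0.1691 0.0000 0.0000 0.0000 0.0000] k=[7 0 0 0 0 0]
t=4: x=[6.5275 0.2368 0.0000 0.0000 0.0000 0.0000] k=[6 1 0 0 0 0]
t=5: x=[5.6155 1.1034 0.0344 0.0000 0.0000 0.0000] k=[5 1 0 0 0 0]
t=6: x=[4.6738 1.0694 0.0344 0.0000 0.0000 0.0000] k=[6 0 0 0 0 0]
t=7: x=[5.5813 0.2029 0.0000 0.0000 0.0000 0.0000] k=[7 0 0 0 0 0]
t=8: x=[6.5275 0.2368 0.0000 0.0000 0.0000 0.0000] k=[9 0 0 0 0 0]
t=9: x=[8.4339 0.3045 0.0000 0.0000 0.0000 0.0000] k=[6 0 0 0 0 0]
t=10: x=[5.5813 0.2029 0.0000 0.0000 0.0000 0.0000] k=[7 0 0 0 0 0]
t=11: x=[6.5275 0.2368 0.0000 0.0000 0.0000 0.0000] k=[6 0 0 0 0 0]
t=12: x=[5.5813 0.2029 0.0000 0.0000 0.0000 0.0000] k=[6 2 0 0 0 0]
t=13: x=[5.6498 2.0067 0.0687 0.0000 0.0000 0.0000] k=[5 4 1 0 0 0]
t=14: x=[4.7760 3.8219 1.0518 0.0349 0.0000 0.0000] k=[7 3 2 0 0 0]
t=15: x=[6.6307 3.0153 1.9330 0.0699 0.0000 0.0000] k=[9 2 2 0 0 0]
t=16: x=[8.5034 2.1770 1.8986 0.0699 0.0000 0.0000] k=[8 4 2 0 0 0]
t=17: x=[7.6167 3.9590 1.9675 0.0699 0.0000 0.0000] k=[6 6 0 0 0 0]
t=18: x=[5.7868 5.6487 0.2063 0.0000 0.0000 0.0000] k=[7 5 1 0 0 0]
t=19: x=[6.6996 4.8026 1.0862 0.0349 0.0000 0.0000] k=[8 7 3 0 0 0]
t=20: x=[7.7205 6.7396 2.9885 0.1048 0.0000 0.0000] k=[6 7 3 0 0 0]
t=21: x=[5.8211 6.6703 2.9885 0.1048 0.0000 0.0000] k=[6 8 4 0 0 0]

0.1111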